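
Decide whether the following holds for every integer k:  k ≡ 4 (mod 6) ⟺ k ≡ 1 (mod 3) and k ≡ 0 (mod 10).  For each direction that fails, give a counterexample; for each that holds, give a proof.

Only the converse holds.

(→) This fails: k = 4 gives 4 ≡ 4 (mod 6) but 4 ≡ 4 (mod 10), so the conjunction on the right does not hold.

(←) Conversely, if k ≡ 1 (mod 3) and k ≡ 0 (mod 10), then by the Chinese remainder theorem k ≡ 10 (mod 30). Since 10 ≡ 4 (mod 6) and 6 ∣ 30, we get k ≡ 4 (mod 6).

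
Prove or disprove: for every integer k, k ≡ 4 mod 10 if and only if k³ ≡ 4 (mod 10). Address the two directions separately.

Both implications hold.

[⇒] Suppose k ≡ 4 mod 10. Write k = 10j + 4. Then (10j + 4)³ = 1000j³ + 1200j² + 480j + 64 = 10(100j³ + 120j² + 48j + 6) + 4, so k³ ≡ 4 (mod 10).

[⇐] For the converse, argue contrapositively. If k ≢ 4 (mod 10), then k is congruent to one of 0, 1, 2, 3, 5, 6, 7, 8, 9 modulo 10, and these give k³ ≡ 0, 1, 8, 7, 5, 6, 3, 2, 9 respectively — never 4.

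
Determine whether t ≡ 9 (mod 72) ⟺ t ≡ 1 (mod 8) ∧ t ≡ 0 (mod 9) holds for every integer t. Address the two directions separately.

[⇒] Suppose t ≡ 9 (mod 72); write t = 72j + 9. Since 8 ∣ 72, reducing mod 8 gives t ≡ 9 ≡ 1 (mod 8); since 9 ∣ 72, reducing mod 9 gives t ≡ 9 ≡ 0 (mod 9).

[⇐] Conversely, if t ≡ 1 (mod 8) and t ≡ 0 (mod 9), then by the Chinese remainder theorem t ≡ 9 (mod 72). This is exactly t ≡ 9 (mod 72).

Equivalent; both directions hold.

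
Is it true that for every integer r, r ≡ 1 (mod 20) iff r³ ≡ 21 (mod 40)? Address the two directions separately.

The forward direction fails; the converse holds.

(←) The residues r modulo 40 with r³ ≡ 21 (mod 40) are exactly {21}, and each is ≡ 1 (mod 20).

(→) This fails: take r = 1. Then 1 ≡ 1 (mod 20), but 1³ = 1 ≡ 1 (mod 40), not 21.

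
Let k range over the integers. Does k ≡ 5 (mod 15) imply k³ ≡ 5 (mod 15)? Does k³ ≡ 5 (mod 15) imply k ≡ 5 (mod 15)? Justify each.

(⇒) Suppose k ≡ 5 (mod 15). Write k = 15j + 5. Then (15j + 5)³ = 3375j³ + 3375j² + 1125j + 125 = 15(225j³ + 225j² + 75j + 8) + 5, so k³ ≡ 5 (mod 15).

(⇐) Conversely, suppose k³ ≡ 5 (mod 15). The only residue r in {0, …, 14} with r³ ≡ 5 (mod 15) is r = 5, so k ≡ 5 (mod 15).

Both directions hold; the statement is true.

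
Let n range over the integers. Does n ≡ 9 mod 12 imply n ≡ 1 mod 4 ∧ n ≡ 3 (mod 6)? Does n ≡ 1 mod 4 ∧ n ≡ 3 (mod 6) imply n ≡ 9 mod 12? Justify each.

(→) Suppose n ≡ 9 (mod 12); write n = 12j + 9. Since 4 ∣ 12, reducing mod 4 gives n ≡ 9 ≡ 1 (mod 4); since 6 ∣ 12, reducing mod 6 gives n ≡ 9 ≡ 3 (mod 6).

(←) Conversely, if n ≡ 1 (mod 4) and n ≡ 3 (mod 6), then by the Chinese remainder theorem n ≡ 9 (mod 12). This is exactly n ≡ 9 (mod 12).

Both implications hold.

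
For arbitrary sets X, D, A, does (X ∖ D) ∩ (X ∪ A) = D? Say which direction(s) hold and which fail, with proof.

Neither inclusion holds.

Forward inclusion. This inclusion fails. Take X = {1}, D = ∅, A = ∅; then 1 ∈ (X ∖ D) ∩ (X ∪ A) but 1 ∉ D.

Reverse inclusion. This inclusion fails. Take X = ∅, D = {1}, A = ∅; then 1 ∈ D but 1 ∉ (X ∖ D) ∩ (X ∪ A).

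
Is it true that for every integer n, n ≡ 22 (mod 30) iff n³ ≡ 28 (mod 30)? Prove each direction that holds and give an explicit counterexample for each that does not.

(⇒) Suppose n ≡ 22 (mod 30). Write n = 30j + 22. Then (30j + 22)³ = 27000j³ + 59400j² + 43560j + 10648 = 30(900j³ + 1980j² + 1452j + 354) + 28, so n³ ≡ 28 (mod 30).

(⇐) Conversely, suppose n³ ≡ 28 (mod 30). The only residue r in {0, …, 29} with r³ ≡ 28 (mod 30) is r = 22, so n ≡ 22 (mod 30).

The biconditional holds.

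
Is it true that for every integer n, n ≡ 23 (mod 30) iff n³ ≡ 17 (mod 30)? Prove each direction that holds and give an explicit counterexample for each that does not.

The biconditional holds.

(→) Suppose n ≡ 23 (mod 30). Write n = 30j + 23. Then (30j + 23)³ = 27000j³ + 62100j² + 47610j + 12167 = 30(900j³ + 2070j² + 1587j + 405) + 17, so n³ ≡ 17 (mod 30).

(←) Conversely, suppose n³ ≡ 17 (mod 30). The only residue r in {0, …, 29} with r³ ≡ 17 (mod 30) is r = 23, so n ≡ 23 (mod 30).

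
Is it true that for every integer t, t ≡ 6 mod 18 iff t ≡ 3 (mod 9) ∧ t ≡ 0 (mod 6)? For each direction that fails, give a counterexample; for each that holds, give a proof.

(⇒) This fails: t = 6 gives 6 ≡ 6 (mod 18) but 6 ≡ 6 (mod 9), so the conjunction on the right does not hold.

(⇐) This fails: t = 12 satisfies both congruences on the right (12 ≡ 3 mod 9 and 12 ≡ 0 mod 6) yet 12 ≡ 12 (mod 18), not 6.

(⇒) fails and (⇐) fails.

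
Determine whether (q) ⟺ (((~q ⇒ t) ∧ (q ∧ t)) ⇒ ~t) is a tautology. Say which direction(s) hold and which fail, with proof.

(→) This fails. Under q = T, t = T, the left side is true but the right side is false.

(←) This fails. Under q = F, t = F, the left side is false but the right side is true.

Neither direction holds.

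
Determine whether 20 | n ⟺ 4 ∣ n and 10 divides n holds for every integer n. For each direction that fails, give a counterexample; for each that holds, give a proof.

Both directions hold; the statement is true.

(⇐) Suppose 4 ∣ n and 10 ∣ n. Any common multiple of 4 and 10 is a multiple of their lcm; here lcm(4, 10) = 4·10/gcd(4, 10) = 40/2 = 20, so 20 ∣ n.

(⇒) If 20 ∣ n, write n = 20q. Since 20 = 5·4, n = 4·(5q), so 4 ∣ n; and since 20 = 2·10, n = 10·(2q), so 10 ∣ n.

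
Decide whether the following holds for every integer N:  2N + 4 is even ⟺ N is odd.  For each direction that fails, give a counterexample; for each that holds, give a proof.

Only the converse holds.

(⇐) Suppose N is odd. Since 2 is even, 2N is even for every N, so 2N + 4 has the same parity as 4, which is even. Hence 2N + 4 is even.

(⇒) This fails: take N = 4. Then 2N + 4 = 12, which is even, yet N = 4 is even, not odd.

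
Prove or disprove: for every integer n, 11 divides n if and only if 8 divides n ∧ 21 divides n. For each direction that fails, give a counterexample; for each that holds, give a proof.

(⇒) This fails: take n = 11. Certainly 11 ∣ 11, but 8 ∤ 11.

(⇐) This fails: take n = 168. Both 8 ∣ 168 and 21 ∣ 168, yet 168 is not a multiple of 11 (since 168 = 15·11 + 3), so 11 ∤ 168.

Neither implication holds.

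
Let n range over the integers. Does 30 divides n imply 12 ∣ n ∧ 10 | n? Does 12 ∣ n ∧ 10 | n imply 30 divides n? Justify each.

Only the converse holds.

(⟹) This fails: take n = 30. Certainly 30 ∣ 30, but 12 ∤ 30.

(⟸) Suppose 12 ∣ n and 10 ∣ n. Any common multiple of 12 and 10 is a multiple of their lcm; here lcm(12, 10) = 12·10/gcd(12, 10) = 120/2 = 60, so 60 ∣ n. Since 30 ∣ 60, it follows that 30 ∣ n.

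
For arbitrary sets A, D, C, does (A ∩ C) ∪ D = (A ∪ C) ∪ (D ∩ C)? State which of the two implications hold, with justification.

Neither inclusion holds.

(⟹) This inclusion fails. Take A = ∅, D = {1}, C = ∅; then 1 ∈ (A ∩ C) ∪ D but 1 ∉ (A ∪ C) ∪ (D ∩ C).

(⟸) This inclusion fails. Take A = {1}, D = ∅, C = ∅; then 1 ∈ (A ∪ C) ∪ (D ∩ C) but 1 ∉ (A ∩ C) ∪ D.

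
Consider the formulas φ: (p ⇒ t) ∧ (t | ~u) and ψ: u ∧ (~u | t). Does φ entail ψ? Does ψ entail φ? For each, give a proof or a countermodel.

Only the converse holds.

Forward direction. This fails. Under t = F, u = F, p = F, the left side is true but the right side is false.

Converse. Assume the antecedent. If t is true, (p ⇒ t) ∧ (t | ~u) reduces to true regardless of the other variables. If t is false, the antecedent cannot hold. Either way (p ⇒ t) ∧ (t | ~u) holds.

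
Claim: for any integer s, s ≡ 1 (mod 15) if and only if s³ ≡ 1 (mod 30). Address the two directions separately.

(⟸) The residues r modulo 30 with r³ ≡ 1 (mod 30) are exactly {1}, and each is ≡ 1 (mod 15).

(⟹) This fails: take s = 16. Then 16 ≡ 1 (mod 15), but 16³ = 4096 ≡ 16 (mod 30), not 1.

Not equivalent: only (⇐) holds.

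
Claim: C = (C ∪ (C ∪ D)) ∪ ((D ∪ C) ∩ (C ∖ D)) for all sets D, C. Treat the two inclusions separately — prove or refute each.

Only the forward inclusion holds.

(⟹) Let x ∈ C. Then either x ∈ C and x ∉ D; or x ∈ D ∩ C. In each case x ∈ (C ∪ (C ∪ D)) ∪ ((D ∪ C) ∩ (C ∖ D)), so C ⊆ (C ∪ (C ∪ D)) ∪ ((D ∪ C) ∩ (C ∖ D)).

(⟸) This inclusion fails. Take D = {1}, C = ∅; then 1 ∈ (C ∪ (C ∪ D)) ∪ ((D ∪ C) ∩ (C ∖ D)) but 1 ∉ C.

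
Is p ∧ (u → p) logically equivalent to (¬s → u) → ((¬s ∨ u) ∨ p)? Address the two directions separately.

(⇒) holds; (⇐) fails.

(⟹) Assume the antecedent. If p is true, (¬s → u) → ((¬s ∨ u) ∨ p) reduces to true regardless of the other variables. If p is false, the antecedent cannot hold. Either way (¬s → u) → ((¬s ∨ u) ∨ p) holds.

(⟸) This fails. Under p = F, s = F, u = F, the left side is false but the right side is true.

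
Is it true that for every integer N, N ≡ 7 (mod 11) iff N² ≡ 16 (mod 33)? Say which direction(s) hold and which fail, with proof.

Both directions fail.

(⇒) This fails: take N = 18. Then 18 ≡ 7 (mod 11), but 18² = 324 ≡ 27 (mod 33), not 16.

(⇐) This fails: take N = 4. Then 4² = 16 ≡ 16 (mod 33), yet 4 ≡ 4 (mod 11), not 7.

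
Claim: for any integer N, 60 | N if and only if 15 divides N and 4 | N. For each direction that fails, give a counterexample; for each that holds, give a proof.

(⇒) If 60 ∣ N, write N = 60q. Since 60 = 4·15, N = 15·(4q), so 15 ∣ N; and since 60 = 15·4, N = 4·(15q), so 4 ∣ N.

(⇐) Suppose 15 ∣ N and 4 ∣ N. Any common multiple of 15 and 4 is a multiple of their lcm; here gcd(15, 4) = 1, so lcm(15, 4) = 15·4 = 60, so 60 ∣ N.

Both directions hold.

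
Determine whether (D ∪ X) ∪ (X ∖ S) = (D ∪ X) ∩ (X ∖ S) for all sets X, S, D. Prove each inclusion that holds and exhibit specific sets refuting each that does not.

(⊆) fails; (⊇) holds.

(⊆) This inclusion fails. Take X = {1}, S = {1}, D = ∅; then 1 ∈ (D ∪ X) ∪ (X ∖ S) but 1 ∉ (D ∪ X) ∩ (X ∖ S).

(⊇) Let x ∈ (D ∪ X) ∩ (X ∖ S). Then either x ∈ X and x ∉ S, D; or x ∈ X ∩ D and x ∉ S. In each case x ∈ (D ∪ X) ∪ (X ∖ S), so (D ∪ X) ∩ (X ∖ S) ⊆ (D ∪ X) ∪ (X ∖ S).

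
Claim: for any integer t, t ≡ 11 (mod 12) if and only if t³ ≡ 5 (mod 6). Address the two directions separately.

(⇒) holds; (⇐) fails.

Forward direction. Suppose t ≡ 11 (mod 12). Then t³ ≡ 11³ = 1331 (mod 12), and since 6 ∣ 12, also t³ ≡ 5 (mod 6).

Converse. This fails: take t = 5. Then 5³ = 125 ≡ 5 (mod 6), yet 5 ≡ 5 (mod 12), not 11.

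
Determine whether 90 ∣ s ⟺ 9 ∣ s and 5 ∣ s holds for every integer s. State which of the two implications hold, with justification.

[⇒] If 90 ∣ s, write s = 90q. Since 90 = 10·9, s = 9·(10q), so 9 ∣ s; and since 90 = 18·5, s = 5·(18q), so 5 ∣ s.

[⇐] This fails: take s = 45. Both 9 ∣ 45 and 5 ∣ 45, yet 45 is not a multiple of 90 (since 45 = 0·90 + 45), so 90 ∤ 45.

(⇒) holds; (⇐) fails.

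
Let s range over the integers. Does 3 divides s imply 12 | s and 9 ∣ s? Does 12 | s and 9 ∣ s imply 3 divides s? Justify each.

[⇒] This fails: take s = 3. Certainly 3 ∣ 3, but 12 ∤ 3.

[⇐] Suppose 12 ∣ s and 9 ∣ s. Any common multiple of 12 and 9 is a multiple of their lcm; here lcm(12, 9) = 12·9/gcd(12, 9) = 108/3 = 36, so 36 ∣ s. Since 3 ∣ 36, it follows that 3 ∣ s.

Not equivalent: only (⇐) holds.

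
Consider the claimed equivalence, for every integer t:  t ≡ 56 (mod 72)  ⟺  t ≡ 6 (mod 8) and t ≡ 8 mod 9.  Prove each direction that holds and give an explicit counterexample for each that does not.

Neither implication holds.

[⇒] This fails: t = 56 gives 56 ≡ 56 (mod 72) but 56 ≡ 0 (mod 8), so the conjunction on the right does not hold.

[⇐] This fails: t = 62 satisfies both congruences on the right (62 ≡ 6 mod 8 and 62 ≡ 8 mod 9) yet 62 ≡ 62 (mod 72), not 56.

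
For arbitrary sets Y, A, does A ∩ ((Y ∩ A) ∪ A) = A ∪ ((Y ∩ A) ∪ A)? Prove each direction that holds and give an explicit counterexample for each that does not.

Both inclusions hold; the sets are equal.

(⊆) Let x ∈ A ∩ ((Y ∩ A) ∪ A). Then either x ∈ A and x ∉ Y; or x ∈ Y ∩ A. In each case x ∈ A ∪ ((Y ∩ A) ∪ A), so A ∩ ((Y ∩ A) ∪ A) ⊆ A ∪ ((Y ∩ A) ∪ A).

(⊇) Let x ∈ A ∪ ((Y ∩ A) ∪ A). Then either x ∈ A and x ∉ Y; or x ∈ Y ∩ A. In each case x ∈ A ∩ ((Y ∩ A) ∪ A), so A ∪ ((Y ∩ A) ∪ A) ⊆ A ∩ ((Y ∩ A) ∪ A).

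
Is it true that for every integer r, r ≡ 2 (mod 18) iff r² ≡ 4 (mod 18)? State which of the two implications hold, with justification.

(⇒) Suppose r ≡ 2 (mod 18). Write r = 18j + 2. Then (18j + 2)² = 324j² + 72j + 4 = 18(18j² + 4j) + 4, so r² ≡ 4 (mod 18).

(⇐) This fails: take r = 16. Then 16² = 256 ≡ 4 (mod 18), yet 16 ≡ 16 (mod 18), not 2.

Only the forward direction holds.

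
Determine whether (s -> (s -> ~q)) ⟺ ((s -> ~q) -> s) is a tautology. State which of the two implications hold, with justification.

(→) This fails. Under q = F, s = F, the left side is true but the right side is false.

(←) This fails. Under q = T, s = T, the left side is false but the right side is true.

Both directions fail.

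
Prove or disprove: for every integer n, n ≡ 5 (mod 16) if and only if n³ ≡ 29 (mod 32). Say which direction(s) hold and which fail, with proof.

The forward direction fails; the converse holds.

(⇒) This fails: take n = 21. Then 21 ≡ 5 (mod 16), but 21³ = 9261 ≡ 13 (mod 32), not 29.

(⇐) Conversely, the residues r modulo 32 with r³ ≡ 29 (mod 32) are exactly {5}, and each is ≡ 5 (mod 16).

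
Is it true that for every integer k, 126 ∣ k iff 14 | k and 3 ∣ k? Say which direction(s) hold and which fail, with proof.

Not equivalent: only (⇒) holds.

(⟸) This fails: take k = 42. Both 14 ∣ 42 and 3 ∣ 42, yet 42 is not a multiple of 126 (since 42 = 0·126 + 42), so 126 ∤ 42.

(⟹) If 126 ∣ k, write k = 126q. Since 126 = 9·14, k = 14·(9q), so 14 ∣ k; and since 126 = 42·3, k = 3·(42q), so 3 ∣ k.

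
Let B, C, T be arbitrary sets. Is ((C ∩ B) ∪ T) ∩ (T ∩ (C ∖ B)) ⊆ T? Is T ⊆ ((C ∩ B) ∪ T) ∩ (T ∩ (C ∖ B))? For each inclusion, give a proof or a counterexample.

(⊆) Let x ∈ ((C ∩ B) ∪ T) ∩ (T ∩ (C ∖ B)). Then x ∈ C ∩ T and x ∉ B, from which x ∈ T.

(⊇) This inclusion fails. Take B = ∅, C = ∅, T = {1}; then 1 ∈ T but 1 ∉ ((C ∩ B) ∪ T) ∩ (T ∩ (C ∖ B)).

(⊆) holds; (⊇) fails.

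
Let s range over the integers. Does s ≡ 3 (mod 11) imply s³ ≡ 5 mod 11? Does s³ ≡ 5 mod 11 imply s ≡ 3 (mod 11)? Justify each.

Equivalent; both directions hold.

(→) Suppose s ≡ 3 (mod 11). Write s = 11j + 3. Then (11j + 3)³ = 1331j³ + 1089j² + 297j + 27 = 11(121j³ + 99j² + 27j + 2) + 5, so s³ ≡ 5 (mod 11).

(←) Conversely, suppose s³ ≡ 5 (mod 11). The only residue r in {0, …, 10} with r³ ≡ 5 (mod 11) is r = 3, so s ≡ 3 (mod 11).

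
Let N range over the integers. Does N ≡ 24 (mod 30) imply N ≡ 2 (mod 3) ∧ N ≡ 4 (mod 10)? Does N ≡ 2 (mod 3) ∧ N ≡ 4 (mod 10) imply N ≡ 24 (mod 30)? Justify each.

Neither implication holds.

(→) This fails: N = 24 gives 24 ≡ 24 (mod 30) but 24 ≡ 0 (mod 3), so the conjunction on the right does not hold.

(←) This fails: N = 14 satisfies both congruences on the right (14 ≡ 2 mod 3 and 14 ≡ 4 mod 10) yet 14 ≡ 14 (mod 30), not 24.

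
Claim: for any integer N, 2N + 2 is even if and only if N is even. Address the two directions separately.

Only the reverse direction holds.

(⟹) This fails: take N = 7. Then 2N + 2 = 16, which is even, yet N = 7 is odd, not even.

(⟸) Suppose N is even. Since 2 is even, 2N is even for every N, so 2N + 2 has the same parity as 2, which is even. Hence 2N + 2 is even.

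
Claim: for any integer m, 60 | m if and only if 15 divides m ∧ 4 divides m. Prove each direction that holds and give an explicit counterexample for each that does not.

(→) If 60 ∣ m, write m = 60q. Since 60 = 4·15, m = 15·(4q), so 15 ∣ m; and since 60 = 15·4, m = 4·(15q), so 4 ∣ m.

(←) Suppose 15 ∣ m and 4 ∣ m. Any common multiple of 15 and 4 is a multiple of their lcm; here gcd(15, 4) = 1, so lcm(15, 4) = 15·4 = 60, so 60 ∣ m.

The biconditional holds.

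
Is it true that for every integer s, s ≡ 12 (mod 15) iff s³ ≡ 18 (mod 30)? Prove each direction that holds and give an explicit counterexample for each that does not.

(⟹) This fails: take s = 27. Then 27 ≡ 12 (mod 15), but 27³ = 19683 ≡ 3 (mod 30), not 18.

(⟸) Conversely, the residues r modulo 30 with r³ ≡ 18 (mod 30) are exactly {12}, and each is ≡ 12 (mod 15).

Not equivalent: only (⇐) holds.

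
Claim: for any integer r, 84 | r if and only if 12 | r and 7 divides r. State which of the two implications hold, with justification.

Equivalent; both directions hold.

(⟹) If 84 ∣ r, write r = 84q. Since 84 = 7·12, r = 12·(7q), so 12 ∣ r; and since 84 = 12·7, r = 7·(12q), so 7 ∣ r.

(⟸) Suppose 12 ∣ r and 7 ∣ r. Any common multiple of 12 and 7 is a multiple of their lcm; here gcd(12, 7) = 1, so lcm(12, 7) = 12·7 = 84, so 84 ∣ r.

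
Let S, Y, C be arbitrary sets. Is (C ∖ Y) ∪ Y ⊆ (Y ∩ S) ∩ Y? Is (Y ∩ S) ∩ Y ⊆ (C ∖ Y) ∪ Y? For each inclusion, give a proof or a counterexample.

Forward inclusion. This inclusion fails. Take S = ∅, Y = {1}, C = ∅; then 1 ∈ (C ∖ Y) ∪ Y but 1 ∉ (Y ∩ S) ∩ Y.

Reverse inclusion. Let x ∈ (Y ∩ S) ∩ Y. Then either x ∈ S ∩ Y and x ∉ C; or x ∈ S ∩ Y ∩ C. In each case x ∈ (C ∖ Y) ∪ Y, so (Y ∩ S) ∩ Y ⊆ (C ∖ Y) ∪ Y.

The sets are not equal: only the reverse inclusion holds.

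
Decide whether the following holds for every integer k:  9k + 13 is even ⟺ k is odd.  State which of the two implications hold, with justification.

Equivalent; both directions hold.

(⟹) Suppose 9k + 13 is even. Since 9 is odd, 9k and k have the same parity, so 9k + 13 ≡ k + 13 (mod 2). As 13 is odd, 9k + 13 is even exactly when k is odd. Thus k is odd.

(⟸) Conversely, suppose k is odd; write k = 2j + 1. Then 9k + 13 = 9·(2j + 1) + 13 = 2·9j + 22, which is even.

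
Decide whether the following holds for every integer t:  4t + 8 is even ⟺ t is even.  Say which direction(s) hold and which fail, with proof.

(⟸) Suppose t is even. Since 4 is even, 4t is even for every t, so 4t + 8 has the same parity as 8, which is even. Hence 4t + 8 is even.

(⟹) This fails: take t = 3. Then 4t + 8 = 20, which is even, yet t = 3 is odd, not even.

Not equivalent: only (⇐) holds.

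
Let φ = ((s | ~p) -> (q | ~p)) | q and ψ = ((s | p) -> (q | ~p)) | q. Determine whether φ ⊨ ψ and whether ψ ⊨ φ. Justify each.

(⇒) This fails. Under p = T, s = F, q = F, the left side is true but the right side is false.

(⇐) Assume the antecedent. If p is true, the antecedent forces (p = T, s = F, q = T) or (p = T, s = T, q = T), and ((s | ~p) -> (q | ~p)) | q holds there. If p is false, ((s | ~p) -> (q | ~p)) | q reduces to true regardless of the other variables. Either way ((s | ~p) -> (q | ~p)) | q holds.

Only the converse holds.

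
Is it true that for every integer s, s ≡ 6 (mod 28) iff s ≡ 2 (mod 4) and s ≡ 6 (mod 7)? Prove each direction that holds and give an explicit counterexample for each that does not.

Both directions hold; the statement is true.

(→) Suppose s ≡ 6 (mod 28); write s = 28j + 6. Since 4 ∣ 28, reducing mod 4 gives s ≡ 6 ≡ 2 (mod 4); since 7 ∣ 28, reducing mod 7 gives s ≡ 6 (mod 7).

(←) Conversely, if s ≡ 2 (mod 4) and s ≡ 6 (mod 7), then by the Chinese remainder theorem s ≡ 6 (mod 28). This is exactly s ≡ 6 (mod 28).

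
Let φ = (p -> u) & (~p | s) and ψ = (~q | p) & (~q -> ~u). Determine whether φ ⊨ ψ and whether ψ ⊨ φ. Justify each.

Forward direction. This fails. Under q = T, u = F, p = F, s = F, the left side is true but the right side is false.

Converse. This fails. Under q = F, u = F, p = T, s = F, the left side is false but the right side is true.

Neither direction holds.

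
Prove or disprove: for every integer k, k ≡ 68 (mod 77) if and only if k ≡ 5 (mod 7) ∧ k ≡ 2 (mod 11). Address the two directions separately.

(⇐) If k ≡ 5 (mod 7) and k ≡ 2 (mod 11), then by the Chinese remainder theorem k ≡ 68 (mod 77). This is exactly k ≡ 68 (mod 77).

(⇒) Suppose k ≡ 68 (mod 77); write k = 77j + 68. Since 7 ∣ 77, reducing mod 7 gives k ≡ 68 ≡ 5 (mod 7); since 11 ∣ 77, reducing mod 11 gives k ≡ 68 ≡ 2 (mod 11).

Both directions hold.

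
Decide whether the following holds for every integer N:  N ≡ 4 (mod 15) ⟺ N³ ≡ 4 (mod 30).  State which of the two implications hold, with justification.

(→) This fails: take N = 19. Then 19 ≡ 4 (mod 15), but 19³ = 6859 ≡ 19 (mod 30), not 4.

(←) Conversely, the residues r modulo 30 with r³ ≡ 4 (mod 30) are exactly {4}, and each is ≡ 4 (mod 15).

Only the reverse direction holds.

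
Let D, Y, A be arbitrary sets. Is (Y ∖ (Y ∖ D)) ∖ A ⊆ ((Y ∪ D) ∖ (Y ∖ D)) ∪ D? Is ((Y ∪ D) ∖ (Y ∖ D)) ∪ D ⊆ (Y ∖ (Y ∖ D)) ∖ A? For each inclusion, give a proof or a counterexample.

Reverse inclusion. This inclusion fails. Take D = {1}, Y = ∅, A = ∅; then 1 ∈ ((Y ∪ D) ∖ (Y ∖ D)) ∪ D but 1 ∉ (Y ∖ (Y ∖ D)) ∖ A.

Forward inclusion. Let x ∈ (Y ∖ (Y ∖ D)) ∖ A. Then x ∈ D ∩ Y and x ∉ A, from which x ∈ ((Y ∪ D) ∖ (Y ∖ D)) ∪ D.

The sets are not equal: only the forward inclusion holds.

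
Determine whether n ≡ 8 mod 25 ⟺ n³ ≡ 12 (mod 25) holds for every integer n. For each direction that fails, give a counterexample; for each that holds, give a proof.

Forward direction. Suppose n ≡ 8 mod 25. Write n = 25j + 8. Then (25j + 8)³ = 15625j³ + 15000j² + 4800j + 512 = 25(625j³ + 600j² + 192j + 20) + 12, so n³ ≡ 12 (mod 25).

Converse. Suppose n³ ≡ 12 (mod 25). The only residue r in {0, …, 24} with r³ ≡ 12 (mod 25) is r = 8, so n ≡ 8 (mod 25).

Both directions hold.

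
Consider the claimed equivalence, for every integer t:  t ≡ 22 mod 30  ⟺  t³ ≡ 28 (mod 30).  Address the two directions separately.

(→) Suppose t ≡ 22 mod 30. Write t = 30j + 22. Then (30j + 22)³ = 27000j³ + 59400j² + 43560j + 10648 = 30(900j³ + 1980j² + 1452j + 354) + 28, so t³ ≡ 28 (mod 30).

(←) Conversely, suppose t³ ≡ 28 (mod 30). The only residue r in {0, …, 29} with r³ ≡ 28 (mod 30) is r = 22, so t ≡ 22 (mod 30).

Both directions hold.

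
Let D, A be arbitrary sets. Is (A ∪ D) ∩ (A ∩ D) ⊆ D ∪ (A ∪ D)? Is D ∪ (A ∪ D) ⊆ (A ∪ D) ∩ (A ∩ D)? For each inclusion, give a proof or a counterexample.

Only the forward inclusion holds.

(⟹) Let x ∈ (A ∪ D) ∩ (A ∩ D). Then x ∈ D ∩ A, from which x ∈ D ∪ (A ∪ D).

(⟸) This inclusion fails. Take D = {1}, A = ∅; then 1 ∈ D ∪ (A ∪ D) but 1 ∉ (A ∪ D) ∩ (A ∩ D).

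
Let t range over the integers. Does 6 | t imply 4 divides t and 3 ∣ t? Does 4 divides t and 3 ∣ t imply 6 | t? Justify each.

Only the converse holds.

(⇒) This fails: take t = 6. Certainly 6 ∣ 6, but 4 ∤ 6.

(⇐) Suppose 4 ∣ t and 3 ∣ t. Any common multiple of 4 and 3 is a multiple of their lcm; here gcd(4, 3) = 1, so lcm(4, 3) = 4·3 = 12, so 12 ∣ t. Since 6 ∣ 12, it follows that 6 ∣ t.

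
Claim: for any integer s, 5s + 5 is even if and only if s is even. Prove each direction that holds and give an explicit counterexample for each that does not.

Neither implication holds.

(→) This fails: s = 5 gives 5s + 5 = 30, which is even, but 5 is odd, not even.

(←) This also fails: s = 6 is even, but 5s + 5 = 35 is odd, not even.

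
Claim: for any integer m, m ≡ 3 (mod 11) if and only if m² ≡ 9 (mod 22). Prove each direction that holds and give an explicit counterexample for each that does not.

(⇒) This fails: take m = 14. Then 14 ≡ 3 (mod 11), but 14² = 196 ≡ 20 (mod 22), not 9.

(⇐) This fails: take m = 19. Then 19² = 361 ≡ 9 (mod 22), yet 19 ≡ 8 (mod 11), not 3.

Both directions fail.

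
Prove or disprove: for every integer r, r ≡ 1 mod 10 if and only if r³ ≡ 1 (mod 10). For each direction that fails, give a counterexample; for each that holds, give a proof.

Both directions hold.

Forward direction. Suppose r ≡ 1 mod 10. Write r = 10j + 1. Then (10j + 1)³ = 1000j³ + 300j² + 30j + 1 = 10(100j³ + 30j² + 3j) + 1, so r³ ≡ 1 (mod 10).

Converse. Suppose r³ ≡ 1 (mod 10). The only residue r in {0, …, 9} with r³ ≡ 1 (mod 10) is r = 1, so r ≡ 1 (mod 10).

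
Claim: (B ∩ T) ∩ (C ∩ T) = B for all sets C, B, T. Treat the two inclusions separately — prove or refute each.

The sets are not equal: only the forward inclusion holds.

(⟹) Let x ∈ (B ∩ T) ∩ (C ∩ T). Then x ∈ C ∩ B ∩ T, from which x ∈ B.

(⟸) This inclusion fails. Take C = ∅, B = {1}, T = ∅; then 1 ∈ B but 1 ∉ (B ∩ T) ∩ (C ∩ T).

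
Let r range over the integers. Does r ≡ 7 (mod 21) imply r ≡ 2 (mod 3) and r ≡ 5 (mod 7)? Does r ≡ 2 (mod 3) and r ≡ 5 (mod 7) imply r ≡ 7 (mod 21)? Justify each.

(→) This fails: r = 7 gives 7 ≡ 7 (mod 21) but 7 ≡ 1 (mod 3), so the conjunction on the right does not hold.

(←) This fails: r = 5 satisfies both congruences on the right (5 ≡ 2 mod 3 and 5 ≡ 5 mod 7) yet 5 ≡ 5 (mod 21), not 7.

(⇒) fails and (⇐) fails.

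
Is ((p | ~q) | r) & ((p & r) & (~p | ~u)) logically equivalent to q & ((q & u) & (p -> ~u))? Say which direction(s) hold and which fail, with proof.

Neither direction holds.

(⇒) This fails. Under p = T, q = F, u = F, r = T, the left side is true but the right side is false.

(⇐) This fails. Under p = F, q = T, u = T, r = F, the left side is false but the right side is true.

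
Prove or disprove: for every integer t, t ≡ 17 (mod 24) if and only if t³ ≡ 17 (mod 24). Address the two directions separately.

Forward direction. Suppose t ≡ 17 (mod 24). Write t = 24j + 17. Then (24j + 17)³ = 13824j³ + 29376j² + 20808j + 4913 = 24(576j³ + 1224j² + 867j + 204) + 17, so t³ ≡ 17 (mod 24).

Converse. Suppose t³ ≡ 17 (mod 24). The only residue r in {0, …, 23} with r³ ≡ 17 (mod 24) is r = 17, so t ≡ 17 (mod 24).

The biconditional holds.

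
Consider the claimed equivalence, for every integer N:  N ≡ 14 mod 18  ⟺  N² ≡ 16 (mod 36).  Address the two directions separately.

Only the forward implication holds.

(⇒) Suppose N ≡ 14 (mod 18). Working modulo 36, N ∈ {14, 32}; for each such r, r² ≡ 16 (mod 36).

(⇐) This fails: take N = 4. Then 4² = 16 ≡ 16 (mod 36), yet 4 ≡ 4 (mod 18), not 14.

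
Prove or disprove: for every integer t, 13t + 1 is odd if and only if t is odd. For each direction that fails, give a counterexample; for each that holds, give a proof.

Neither direction holds.

Forward direction. This fails: t = 2 gives 13t + 1 = 27, which is odd, but 2 is even, not odd.

Converse. This also fails: t = 3 is odd, but 13t + 1 = 40 is even, not odd.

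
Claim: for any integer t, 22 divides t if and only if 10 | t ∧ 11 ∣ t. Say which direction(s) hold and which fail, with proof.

[⇒] This fails: take t = 22. Certainly 22 ∣ 22, but 10 ∤ 22.

[⇐] Suppose 10 ∣ t and 11 ∣ t. Any common multiple of 10 and 11 is a multiple of their lcm; here gcd(10, 11) = 1, so lcm(10, 11) = 10·11 = 110, so 110 ∣ t. Since 22 ∣ 110, it follows that 22 ∣ t.

(⇒) fails; (⇐) holds.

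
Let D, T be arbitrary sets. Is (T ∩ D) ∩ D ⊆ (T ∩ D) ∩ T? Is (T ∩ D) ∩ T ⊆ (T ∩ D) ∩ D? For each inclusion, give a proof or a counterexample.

(⟹) Let x ∈ (T ∩ D) ∩ D. Then x ∈ D ∩ T, from which x ∈ (T ∩ D) ∩ T.

(⟸) Let x ∈ (T ∩ D) ∩ T. Then x ∈ D ∩ T, from which x ∈ (T ∩ D) ∩ D.

Both inclusions hold.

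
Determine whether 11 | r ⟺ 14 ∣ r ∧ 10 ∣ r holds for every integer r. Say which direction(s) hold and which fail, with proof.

Neither direction holds.

(⟹) This fails: take r = 11. Certainly 11 ∣ 11, but 14 ∤ 11.

(⟸) This fails: take r = 70. Both 14 ∣ 70 and 10 ∣ 70, yet 70 is not a multiple of 11 (since 70 = 6·11 + 4), so 11 ∤ 70.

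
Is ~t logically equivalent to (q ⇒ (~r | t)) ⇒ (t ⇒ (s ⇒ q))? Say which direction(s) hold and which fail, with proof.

(⇐) This fails. Under q = F, s = F, r = F, t = T, the left side is false but the right side is true.

(⇒) Assume the antecedent. If t is true, the antecedent cannot hold. If t is false, (q ⇒ (~r | t)) ⇒ (t ⇒ (s ⇒ q)) reduces to true regardless of the other variables. Either way (q ⇒ (~r | t)) ⇒ (t ⇒ (s ⇒ q)) holds.

Not equivalent: only (⇒) holds.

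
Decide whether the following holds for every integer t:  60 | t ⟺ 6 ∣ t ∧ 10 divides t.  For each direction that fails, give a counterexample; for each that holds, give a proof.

Not equivalent: only (⇒) holds.

(→) If 60 ∣ t, write t = 60q. Since 60 = 10·6, t = 6·(10q), so 6 ∣ t; and since 60 = 6·10, t = 10·(6q), so 10 ∣ t.

(←) This fails: take t = 30. Both 6 ∣ 30 and 10 ∣ 30, yet 30 is not a multiple of 60 (since 30 = 0·60 + 30), so 60 ∤ 30.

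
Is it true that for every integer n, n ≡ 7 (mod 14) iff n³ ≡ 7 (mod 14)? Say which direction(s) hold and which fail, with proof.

Equivalent; both directions hold.

(⇒) Suppose n ≡ 7 (mod 14). Write n = 14j + 7. Then (14j + 7)³ = 2744j³ + 4116j² + 2058j + 343 = 14(196j³ + 294j² + 147j + 24) + 7, so n³ ≡ 7 (mod 14).

(⇐) Conversely, suppose n³ ≡ 7 (mod 14). The only residue r in {0, …, 13} with r³ ≡ 7 (mod 14) is r = 7, so n ≡ 7 (mod 14).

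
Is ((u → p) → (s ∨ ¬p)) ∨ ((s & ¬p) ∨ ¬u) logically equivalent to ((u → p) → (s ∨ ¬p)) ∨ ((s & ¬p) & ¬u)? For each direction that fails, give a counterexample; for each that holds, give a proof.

(⇒) fails; (⇐) holds.

[⇒] This fails. Under p = T, u = F, s = F, the left side is true but the right side is false.

[⇐] Assume the antecedent. If p is true, the antecedent forces (p = T, u = F, s = T) or (p = T, u = T, s = T), and the consequent holds there. If p is false, the consequent reduces to true regardless of the other variables. Either way the consequent holds.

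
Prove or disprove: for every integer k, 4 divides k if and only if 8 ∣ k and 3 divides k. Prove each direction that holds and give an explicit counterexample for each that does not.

(⇐) Suppose 8 ∣ k and 3 ∣ k. Any common multiple of 8 and 3 is a multiple of their lcm; here gcd(8, 3) = 1, so lcm(8, 3) = 8·3 = 24, so 24 ∣ k. Since 4 ∣ 24, it follows that 4 ∣ k.

(⇒) This fails: take k = 4. Certainly 4 ∣ 4, but 8 ∤ 4.

Only the reverse direction holds.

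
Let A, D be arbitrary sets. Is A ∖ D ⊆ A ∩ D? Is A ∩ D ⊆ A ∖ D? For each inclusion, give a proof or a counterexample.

(⟹) This inclusion fails. Take A = {1}, D = ∅; then 1 ∈ A ∖ D but 1 ∉ A ∩ D.

(⟸) This inclusion fails. Take A = {1}, D = {1}; then 1 ∈ A ∩ D but 1 ∉ A ∖ D.

(⊆) fails and (⊇) fails.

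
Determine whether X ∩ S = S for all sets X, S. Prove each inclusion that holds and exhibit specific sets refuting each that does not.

(⊆) holds; (⊇) fails.

Forward inclusion. Let x ∈ X ∩ S. Then x ∈ X ∩ S, from which x ∈ S.

Reverse inclusion. This inclusion fails. Take X = ∅, S = {1}; then 1 ∈ S but 1 ∉ X ∩ S.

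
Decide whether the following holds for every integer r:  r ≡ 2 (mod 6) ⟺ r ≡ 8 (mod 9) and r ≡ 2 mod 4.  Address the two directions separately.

(⇒) fails; (⇐) holds.

(⇒) This fails: r = 32 gives 32 ≡ 2 (mod 6) but 32 ≡ 5 (mod 9), so the conjunction on the right does not hold.

(⇐) Conversely, if r ≡ 8 (mod 9) and r ≡ 2 (mod 4), then by the Chinese remainder theorem r ≡ 26 (mod 36). Since 26 ≡ 2 (mod 6) and 6 ∣ 36, we get r ≡ 2 (mod 6).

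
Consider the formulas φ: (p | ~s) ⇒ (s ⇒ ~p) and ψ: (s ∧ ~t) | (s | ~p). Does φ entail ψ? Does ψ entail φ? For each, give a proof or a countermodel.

(⇒) This fails. Under p = T, t = F, s = F, the left side is true but the right side is false.

(⇐) This fails. Under p = T, t = F, s = T, the left side is false but the right side is true.

(⇒) fails and (⇐) fails.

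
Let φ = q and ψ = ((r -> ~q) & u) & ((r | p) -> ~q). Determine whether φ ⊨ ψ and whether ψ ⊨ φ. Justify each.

(⇒) fails and (⇐) fails.

[⇒] This fails. Under u = F, q = T, p = F, r = F, the left side is true but the right side is false.

[⇐] This fails. Under u = T, q = F, p = F, r = F, the left side is false but the right side is true.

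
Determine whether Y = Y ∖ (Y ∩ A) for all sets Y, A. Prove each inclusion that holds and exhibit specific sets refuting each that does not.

(⊇) Let x ∈ Y ∖ (Y ∩ A). Then x ∈ Y and x ∉ A, from which x ∈ Y.

(⊆) This inclusion fails. Take Y = {1}, A = {1}; then 1 ∈ Y but 1 ∉ Y ∖ (Y ∩ A).

(⊆) fails; (⊇) holds.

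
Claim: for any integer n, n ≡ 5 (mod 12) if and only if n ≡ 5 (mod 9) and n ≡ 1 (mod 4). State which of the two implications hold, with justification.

Forward direction. This fails: n = 17 gives 17 ≡ 5 (mod 12) but 17 ≡ 8 (mod 9), so the conjunction on the right does not hold.

Converse. If n ≡ 5 (mod 9) and n ≡ 1 (mod 4), then by the Chinese remainder theorem n ≡ 5 (mod 36). Since 5 ≡ 5 (mod 12) and 12 ∣ 36, we get n ≡ 5 (mod 12).

Only the converse holds.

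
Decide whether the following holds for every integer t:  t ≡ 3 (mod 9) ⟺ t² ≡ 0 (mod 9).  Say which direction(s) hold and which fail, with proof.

(⟹) Suppose t ≡ 3 (mod 9). Write t = 9j + 3. Then (9j + 3)² = 81j² + 54j + 9 = 9(9j² + 6j + 1) + 0, so t² ≡ 0 (mod 9).

(⟸) This fails: take t = 0. Then 0² = 0 ≡ 0 (mod 9), yet 0 ≡ 0 (mod 9), not 3.

Only the forward implication holds.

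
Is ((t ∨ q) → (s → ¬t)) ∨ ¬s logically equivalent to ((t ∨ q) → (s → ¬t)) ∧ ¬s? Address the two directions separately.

(⇒) fails; (⇐) holds.

Forward direction. This fails. Under t = F, s = T, q = F, the left side is true but the right side is false.

Converse. Assume the antecedent. If t is true, the antecedent forces (t = T, s = F, q = F) or (t = T, s = F, q = T), and ((t ∨ q) → (s → ¬t)) ∨ ¬s holds there. If t is false, ((t ∨ q) → (s → ¬t)) ∨ ¬s reduces to true regardless of the other variables. Either way ((t ∨ q) → (s → ¬t)) ∨ ¬s holds.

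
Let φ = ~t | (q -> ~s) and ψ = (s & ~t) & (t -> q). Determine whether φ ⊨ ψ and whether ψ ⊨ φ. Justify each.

(⟹) This fails. Under s = F, q = F, t = F, the left side is true but the right side is false.

(⟸) Assume the antecedent. If s is true, the antecedent forces (s = T, q = F, t = F) or (s = T, q = T, t = F), and ~t | (q -> ~s) holds there. If s is false, the antecedent cannot hold. Either way ~t | (q -> ~s) holds.

Only the converse holds.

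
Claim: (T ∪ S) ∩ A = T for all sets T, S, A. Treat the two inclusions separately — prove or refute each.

(⊆) This inclusion fails. Take T = ∅, S = {1}, A = {1}; then 1 ∈ (T ∪ S) ∩ A but 1 ∉ T.

(⊇) This inclusion fails. Take T = {1}, S = ∅, A = ∅; then 1 ∈ T but 1 ∉ (T ∪ S) ∩ A.

Both inclusions fail.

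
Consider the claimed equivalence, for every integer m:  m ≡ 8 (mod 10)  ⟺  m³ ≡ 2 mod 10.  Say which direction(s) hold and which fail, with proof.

(→) Suppose m ≡ 8 (mod 10). Write m = 10j + 8. Then (10j + 8)³ = 1000j³ + 2400j² + 1920j + 512 = 10(100j³ + 240j² + 192j + 51) + 2, so m³ ≡ 2 (mod 10).

(←) For the converse, argue contrapositively. If m ≢ 8 (mod 10), then m is congruent to one of 0, 1, 2, 3, 4, 5, 6, 7, 9 modulo 10, and these give m³ ≡ 0, 1, 8, 7, 4, 5, 6, 3, 9 respectively — never 2.

Equivalent; both directions hold.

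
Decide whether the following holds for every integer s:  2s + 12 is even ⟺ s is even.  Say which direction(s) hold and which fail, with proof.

(→) This fails: take s = 3. Then 2s + 12 = 18, which is even, yet s = 3 is odd, not even.

(←) Suppose s is even. Since 2 is even, 2s is even for every s, so 2s + 12 has the same parity as 12, which is even. Hence 2s + 12 is even.

Only the converse holds.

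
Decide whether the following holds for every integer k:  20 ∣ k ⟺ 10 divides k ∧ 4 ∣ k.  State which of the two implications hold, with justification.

Equivalent; both directions hold.

[⇒] If 20 ∣ k, write k = 20q. Since 20 = 2·10, k = 10·(2q), so 10 ∣ k; and since 20 = 5·4, k = 4·(5q), so 4 ∣ k.

[⇐] Suppose 10 ∣ k and 4 ∣ k. Any common multiple of 10 and 4 is a multiple of their lcm; here lcm(10, 4) = 10·4/gcd(10, 4) = 40/2 = 20, so 20 ∣ k.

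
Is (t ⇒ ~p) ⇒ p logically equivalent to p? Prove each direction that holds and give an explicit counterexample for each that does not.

The biconditional holds.

[⇐] Assume the antecedent. If p is true, (t ⇒ ~p) ⇒ p reduces to true regardless of the other variables. If p is false, the antecedent cannot hold. Either way (t ⇒ ~p) ⇒ p holds.

[⇒] Assume the antecedent. If p is true, p reduces to true regardless of the other variables. If p is false, the antecedent cannot hold. Either way p holds.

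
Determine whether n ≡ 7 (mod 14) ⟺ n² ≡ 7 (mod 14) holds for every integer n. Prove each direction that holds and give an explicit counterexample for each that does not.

(⟹) Suppose n ≡ 7 (mod 14). Write n = 14j + 7. Then (14j + 7)² = 196j² + 196j + 49 = 14(14j² + 14j + 3) + 7, so n² ≡ 7 (mod 14).

(⟸) Conversely, suppose n² ≡ 7 (mod 14). The only residue r in {0, …, 13} with r² ≡ 7 (mod 14) is r = 7, so n ≡ 7 (mod 14).

Both implications hold.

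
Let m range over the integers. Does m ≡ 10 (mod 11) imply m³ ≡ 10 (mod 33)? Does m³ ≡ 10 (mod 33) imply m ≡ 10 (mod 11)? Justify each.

Only the reverse direction holds.

[⇒] This fails: take m = 21. Then 21 ≡ 10 (mod 11), but 21³ = 9261 ≡ 21 (mod 33), not 10.

[⇐] Conversely, the residues r modulo 33 with r³ ≡ 10 (mod 33) are exactly {10}, and each is ≡ 10 (mod 11).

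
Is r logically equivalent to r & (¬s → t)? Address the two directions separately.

Not equivalent: only (⇐) holds.

[⇒] This fails. Under t = F, r = T, s = F, the left side is true but the right side is false.

[⇐] Assume the antecedent. If t is true, the antecedent forces (t = T, r = T, s = F) or (t = T, r = T, s = T), and r holds there. If t is false, the antecedent forces (t = F, r = T, s = T), and r holds there. Either way r holds.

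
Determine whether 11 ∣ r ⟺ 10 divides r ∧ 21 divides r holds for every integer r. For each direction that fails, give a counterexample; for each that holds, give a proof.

Forward direction. This fails: take r = 11. Certainly 11 ∣ 11, but 10 ∤ 11.

Converse. This fails: take r = 210. Both 10 ∣ 210 and 21 ∣ 210, yet 210 is not a multiple of 11 (since 210 = 19·11 + 1), so 11 ∤ 210.

Neither direction holds.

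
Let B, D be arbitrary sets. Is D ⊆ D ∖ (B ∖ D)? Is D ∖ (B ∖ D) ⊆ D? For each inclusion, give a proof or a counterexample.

(⊆) Let x ∈ D. Then either x ∈ D and x ∉ B; or x ∈ B ∩ D. In each case x ∈ D ∖ (B ∖ D), so D ⊆ D ∖ (B ∖ D).

(⊇) Let x ∈ D ∖ (B ∖ D). Then either x ∈ D and x ∉ B; or x ∈ B ∩ D. In each case x ∈ D, so D ∖ (B ∖ D) ⊆ D.

The two sets are equal.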